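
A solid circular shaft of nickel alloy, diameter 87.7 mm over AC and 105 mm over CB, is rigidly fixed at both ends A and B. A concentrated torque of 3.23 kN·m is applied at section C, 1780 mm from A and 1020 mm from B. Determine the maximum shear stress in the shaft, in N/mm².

11.1 N/mm²

Compatibility: T_A·a/J_AC = T_B·b/J_CB with T_A + T_B = T₀.
J_AC = 5.81×10^-6 m⁴, J_CB = 1.19×10^-5 m⁴, so T_A = T₀·(J_AC/a)/((J_AC/a)+(J_CB/b)) = 704.4 N·m, T_B = 2526 N·m.
τ in each portion: τ_AC = 5.32×10^6 Pa, τ_CB = 1.11×10^7 Pa; maximum is in CB.
τ_max = T_CB·r/J = 2526·0.0525/1.19×10^-5 = 1.111×10^7 Pa.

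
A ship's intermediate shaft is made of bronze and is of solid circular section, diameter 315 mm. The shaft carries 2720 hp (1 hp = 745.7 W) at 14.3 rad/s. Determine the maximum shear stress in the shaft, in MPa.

ω = 14.3 rad/s, so T = P/ω = 2720×745.7 / 14.30 = 141800 N·m.
J = πd⁴/32 = π(0.315)⁴/32 = 9.666×10^-4 m⁴.
τ_max = T·r/J = 141800 × 0.158 / 9.666×10^-4 = 2.311×10^7 Pa.

23.1 MPa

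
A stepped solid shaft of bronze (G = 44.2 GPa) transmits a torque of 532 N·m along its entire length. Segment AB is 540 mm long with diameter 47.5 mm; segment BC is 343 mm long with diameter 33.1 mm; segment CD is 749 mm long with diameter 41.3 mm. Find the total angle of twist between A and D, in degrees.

J_AB = π(0.0475)⁴/32 = 5.00×10^-7 m⁴; J_BC = π(0.0331)⁴/32 = 1.18×10^-7 m⁴; J_CD = π(0.0413)⁴/32 = 2.86×10^-7 m⁴.
θ = (T/G)·Σ L_i/J_i = (532.0/44.2×10⁹)·(0.540/5.00×10^-7 + 0.343/1.18×10^-7 + 0.749/2.86×10^-7) = 0.07960 rad.

4.56°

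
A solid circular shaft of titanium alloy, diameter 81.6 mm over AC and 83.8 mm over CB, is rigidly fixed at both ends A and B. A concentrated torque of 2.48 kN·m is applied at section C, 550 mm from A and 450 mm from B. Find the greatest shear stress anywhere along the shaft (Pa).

1.24e7 Pa

Compatibility: T_A·a/J_AC = T_B·b/J_CB with T_A + T_B = T₀.
J_AC = 4.35×10^-6 m⁴, J_CB = 4.84×10^-6 m⁴, so T_A = T₀·(J_AC/a)/((J_AC/a)+(J_CB/b)) = 1051 N·m, T_B = 1429 N·m.
τ in each portion: τ_AC = 9.85×10^6 Pa, τ_CB = 1.24×10^7 Pa; maximum is in CB.
τ_max = T_CB·r/J = 1429·0.0419/4.84×10^-6 = 1.237×10^7 Pa.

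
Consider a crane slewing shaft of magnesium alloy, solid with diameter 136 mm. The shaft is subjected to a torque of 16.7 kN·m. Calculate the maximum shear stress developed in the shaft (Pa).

J = πd⁴/32 = π(0.136)⁴/32 = 3.359×10^-5 m⁴.
τ_max = T·r/J = 16700 × 0.0680 / 3.359×10^-5 = 3.381×10^7 Pa.

3.38e7 Pa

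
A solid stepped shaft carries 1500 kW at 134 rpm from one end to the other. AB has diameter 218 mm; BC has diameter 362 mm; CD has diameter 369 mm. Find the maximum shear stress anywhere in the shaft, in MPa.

52.5 MPa

ω = 2π·134/60 = 14.03 rad/s, so T = P/ω = 1500×10³ / 14.03 = 106900 N·m.
Under the same torque, τ_max = 16T/(πd³) is largest where d is smallest — segment AB (d = 218 mm).
τ_max = 16·106900/(π·(0.218)³) = 5.255×10^7 Pa.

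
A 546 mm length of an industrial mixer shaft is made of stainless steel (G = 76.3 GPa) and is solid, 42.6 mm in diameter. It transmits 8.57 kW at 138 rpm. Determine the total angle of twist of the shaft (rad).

ω = 2π·138/60 = 14.45 rad/s, so T = P/ω = 8.57×10³ / 14.45 = 593.0 N·m.
J = πd⁴/32 = π(0.0426)⁴/32 = 3.233×10^-7 m⁴.
θ = T·L/(G·J) = 593.0 × 0.546 / (76.3×10⁹ × 3.233×10^-7) = 0.01313 rad.

0.0131 rad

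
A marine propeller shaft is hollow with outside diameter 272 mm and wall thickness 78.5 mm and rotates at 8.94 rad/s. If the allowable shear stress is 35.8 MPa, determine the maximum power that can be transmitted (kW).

1220 kW

J = π(d_o⁴ − d_i⁴)/32 = π(0.272⁴ − 0.115⁴)/32 = 5.202×10^-4 m⁴.
T_max = τ_allow·J/r = 3.58×10^7 × 5.202×10^-4 / 0.136 = 136900 N·m.
ω = 8.94 rad/s, so P_max = T_max·ω = 1.224×10^6 W.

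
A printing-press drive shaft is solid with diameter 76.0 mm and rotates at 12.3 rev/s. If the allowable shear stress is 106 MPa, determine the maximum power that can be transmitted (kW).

J = πd⁴/32 = π(0.0760)⁴/32 = 3.275×10^-6 m⁴.
T_max = τ_allow·J/r = 1.06×10^8 × 3.275×10^-6 / 0.0380 = 9136 N·m.
ω = 2π·12.3 = 77.28 rad/s, so P_max = T_max·ω = 7.061×10^5 W.

706 kW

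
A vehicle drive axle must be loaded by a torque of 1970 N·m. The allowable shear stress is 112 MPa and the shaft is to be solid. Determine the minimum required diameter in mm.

44.7 mm

For a solid shaft τ_max = 16T/(πd³), so d = (16T/(π τ_allow))^(1/3) = (16·1970/(π·1.12×10^8))^(1/3) = 0.04474 m.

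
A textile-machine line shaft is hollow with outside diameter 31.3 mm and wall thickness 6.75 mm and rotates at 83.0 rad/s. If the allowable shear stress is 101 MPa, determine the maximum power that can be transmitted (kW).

45.2 kW

J = π(d_o⁴ − d_i⁴)/32 = π(0.0313⁴ − 0.0178⁴)/32 = 8.437×10^-8 m⁴.
T_max = τ_allow·J/r = 1.01×10^8 × 8.437×10^-8 / 0.0157 = 544.5 N·m.
ω = 83.0 rad/s, so P_max = T_max·ω = 4.519×10^4 W.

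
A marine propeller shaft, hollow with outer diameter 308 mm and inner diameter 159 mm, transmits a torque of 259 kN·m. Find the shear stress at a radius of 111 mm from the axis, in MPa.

35.0 MPa

J = π(d_o⁴ − d_i⁴)/32 = π(0.308⁴ − 0.159⁴)/32 = 8.207×10^-4 m⁴.
Shear stress varies linearly with radius: τ = T·r/J = 259000 × 0.111 / 8.207×10^-4 = 3.503×10^7 Pa.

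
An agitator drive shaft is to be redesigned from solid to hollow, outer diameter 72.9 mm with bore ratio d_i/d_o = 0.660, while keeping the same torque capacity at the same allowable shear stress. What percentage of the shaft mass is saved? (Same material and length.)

Equal τ_max and T ⇒ the solid shaft needs d_s³ = d_o³(1−k⁴), so d_s = 72.9·(1−0.660⁴)^(1/3) = 67.96 mm.
Area ratio A_h/A_s = d_o²(1−k²)/d_s² = (1−k²)/(1−k⁴)^(2/3) = 0.6494.
Mass saving = 1 − 0.6494 = 35.1 %.

35.1 %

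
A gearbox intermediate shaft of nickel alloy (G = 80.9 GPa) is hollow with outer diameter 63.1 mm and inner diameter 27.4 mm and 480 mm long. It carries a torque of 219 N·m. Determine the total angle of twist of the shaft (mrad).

J = π(d_o⁴ − d_i⁴)/32 = π(0.0631⁴ − 0.0274⁴)/32 = 1.501×10^-6 m⁴.
θ = T·L/(G·J) = 219.0 × 0.480 / (80.9×10⁹ × 1.501×10^-6) = 8.656×10^-4 rad.

0.866 mrad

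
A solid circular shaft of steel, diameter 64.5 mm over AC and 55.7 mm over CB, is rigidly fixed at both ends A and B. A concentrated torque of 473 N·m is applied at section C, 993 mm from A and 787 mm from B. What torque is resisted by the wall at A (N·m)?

278 N·m

Compatibility: T_A·a/J_AC = T_B·b/J_CB with T_A + T_B = T₀.
J_AC = 1.70×10^-6 m⁴, J_CB = 9.45×10^-7 m⁴, so T_A = T₀·(J_AC/a)/((J_AC/a)+(J_CB/b)) = 278.0 N·m, T_B = 195.0 N·m.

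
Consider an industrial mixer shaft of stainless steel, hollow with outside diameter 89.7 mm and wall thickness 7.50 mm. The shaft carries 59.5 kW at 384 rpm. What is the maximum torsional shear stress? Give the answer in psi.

ω = 2π·384/60 = 40.21 rad/s, so T = P/ω = 59.5×10³ / 40.21 = 1480 N·m.
J = π(d_o⁴ − d_i⁴)/32 = π(0.0897⁴ − 0.0747⁴)/32 = 3.299×10^-6 m⁴.
τ_max = T·r/J = 1480 × 0.0449 / 3.299×10^-6 = 2.012×10^7 Pa.

2920 psi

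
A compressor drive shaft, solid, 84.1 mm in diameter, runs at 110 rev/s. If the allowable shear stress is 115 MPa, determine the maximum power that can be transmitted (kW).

9280 kW

J = πd⁴/32 = π(0.0841)⁴/32 = 4.911×10^-6 m⁴.
T_max = τ_allow·J/r = 1.15×10^8 × 4.911×10^-6 / 0.0420 = 13430 N·m.
ω = 2π·110 = 691.2 rad/s, so P_max = T_max·ω = 9.283×10^6 W.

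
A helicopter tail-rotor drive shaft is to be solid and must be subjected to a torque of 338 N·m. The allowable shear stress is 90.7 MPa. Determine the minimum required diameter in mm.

26.7 mm

For a solid shaft τ_max = 16T/(πd³), so d = (16T/(π τ_allow))^(1/3) = (16·338.0/(π·9.07×10^7))^(1/3) = 0.02667 m.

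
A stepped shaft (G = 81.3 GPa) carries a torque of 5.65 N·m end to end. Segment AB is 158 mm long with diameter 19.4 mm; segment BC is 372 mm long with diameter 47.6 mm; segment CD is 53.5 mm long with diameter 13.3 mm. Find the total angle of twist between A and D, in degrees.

J_AB = π(0.0194)⁴/32 = 1.39×10^-8 m⁴; J_BC = π(0.0476)⁴/32 = 5.04×10^-7 m⁴; J_CD = π(0.0133)⁴/32 = 3.07×10^-9 m⁴.
θ = (T/G)·Σ L_i/J_i = (5.650/81.3×10⁹)·(0.158/1.39×10^-8 + 0.372/5.04×10^-7 + 0.0535/3.07×10^-9) = 2.051×10^-3 rad.

0.118°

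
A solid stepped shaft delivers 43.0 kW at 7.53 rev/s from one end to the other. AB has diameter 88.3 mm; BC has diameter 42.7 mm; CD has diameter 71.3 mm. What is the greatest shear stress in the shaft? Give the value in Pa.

ω = 2π·7.53 = 47.31 rad/s, so T = P/ω = 43.0×10³ / 47.31 = 908.9 N·m.
Under the same torque, τ_max = 16T/(πd³) is largest where d is smallest — segment BC (d = 42.7 mm).
τ_max = 16·908.9/(π·(0.0427)³) = 5.945×10^7 Pa.

5.95e7 Pa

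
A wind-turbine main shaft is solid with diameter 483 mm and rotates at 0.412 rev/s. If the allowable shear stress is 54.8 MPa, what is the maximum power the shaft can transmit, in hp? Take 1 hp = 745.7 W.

4210 hp

J = πd⁴/32 = π(0.483)⁴/32 = 5.343×10^-3 m⁴.
T_max = τ_allow·J/r = 5.48×10^7 × 5.343×10^-3 / 0.241 = 1.212e6 N·m.
ω = 2π·0.412 = 2.589 rad/s, so P_max = T_max·ω = 3.139×10^6 W.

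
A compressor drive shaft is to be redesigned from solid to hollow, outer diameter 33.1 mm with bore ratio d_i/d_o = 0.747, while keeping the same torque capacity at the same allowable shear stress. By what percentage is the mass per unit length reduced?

43.3 %

Equal τ_max and T ⇒ the solid shaft needs d_s³ = d_o³(1−k⁴), so d_s = 33.1·(1−0.747⁴)^(1/3) = 29.23 mm.
Area ratio A_h/A_s = d_o²(1−k²)/d_s² = (1−k²)/(1−k⁴)^(2/3) = 0.5668.
Mass saving = 1 − 0.5668 = 43.3 %.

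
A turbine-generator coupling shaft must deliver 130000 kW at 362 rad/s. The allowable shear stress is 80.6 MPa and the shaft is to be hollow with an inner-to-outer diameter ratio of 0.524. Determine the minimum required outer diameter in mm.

ω = 362 rad/s, so T = P/ω = 130000×10³ / 362.0 = 359100 N·m.
For a hollow shaft with d_i/d_o = 0.524: τ_max = 16T/(π d_o³ (1−k⁴)), so d_o = [16T/(π τ_allow (1−k⁴))]^(1/3) = [16·359100/(π·8.06×10^7·0.9246)]^(1/3) = 0.2906 m.

291 mm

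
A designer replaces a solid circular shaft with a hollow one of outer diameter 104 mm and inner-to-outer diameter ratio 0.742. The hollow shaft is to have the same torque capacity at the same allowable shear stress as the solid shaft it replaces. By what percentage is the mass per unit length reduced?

42.8 %

Equal τ_max and T ⇒ the solid shaft needs d_s³ = d_o³(1−k⁴), so d_s = 104·(1−0.742⁴)^(1/3) = 92.20 mm.
Area ratio A_h/A_s = d_o²(1−k²)/d_s² = (1−k²)/(1−k⁴)^(2/3) = 0.5718.
Mass saving = 1 − 0.5718 = 42.8 %.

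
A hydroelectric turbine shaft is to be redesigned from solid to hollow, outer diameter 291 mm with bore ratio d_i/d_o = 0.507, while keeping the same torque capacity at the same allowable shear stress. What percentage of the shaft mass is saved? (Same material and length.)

22.2 %

Equal τ_max and T ⇒ the solid shaft needs d_s³ = d_o³(1−k⁴), so d_s = 291·(1−0.507⁴)^(1/3) = 284.4 mm.
Area ratio A_h/A_s = d_o²(1−k²)/d_s² = (1−k²)/(1−k⁴)^(2/3) = 0.7776.
Mass saving = 1 − 0.7776 = 22.2 %.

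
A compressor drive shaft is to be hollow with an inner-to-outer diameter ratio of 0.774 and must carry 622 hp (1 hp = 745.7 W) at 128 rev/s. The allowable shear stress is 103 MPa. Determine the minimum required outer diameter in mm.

35.4 mm

ω = 2π·128 = 804.2 rad/s, so T = P/ω = 622×745.7 / 804.2 = 576.7 N·m.
For a hollow shaft with d_i/d_o = 0.774: τ_max = 16T/(π d_o³ (1−k⁴)), so d_o = [16T/(π τ_allow (1−k⁴))]^(1/3) = [16·576.7/(π·1.03×10^8·0.6411)]^(1/3) = 0.03543 m.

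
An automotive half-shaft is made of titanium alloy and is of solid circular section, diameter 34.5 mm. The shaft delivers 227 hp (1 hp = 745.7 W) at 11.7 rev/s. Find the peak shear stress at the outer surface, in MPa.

286 MPa

ω = 2π·11.7 = 73.51 rad/s, so T = P/ω = 227×745.7 / 73.51 = 2303 N·m.
J = πd⁴/32 = π(0.0345)⁴/32 = 1.391×10^-7 m⁴.
τ_max = T·r/J = 2303 × 0.0173 / 1.391×10^-7 = 2.856×10^8 Pa.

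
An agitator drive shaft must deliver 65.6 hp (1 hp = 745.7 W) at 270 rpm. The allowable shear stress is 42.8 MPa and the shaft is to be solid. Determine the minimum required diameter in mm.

ω = 2π·270/60 = 28.27 rad/s, so T = P/ω = 65.6×745.7 / 28.27 = 1730 N·m.
For a solid shaft τ_max = 16T/(πd³), so d = (16T/(π τ_allow))^(1/3) = (16·1730/(π·4.28×10^7))^(1/3) = 0.05905 m.

59.0 mm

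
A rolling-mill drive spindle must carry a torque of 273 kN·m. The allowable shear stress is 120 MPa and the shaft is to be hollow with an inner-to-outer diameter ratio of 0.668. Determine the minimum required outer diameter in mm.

For a hollow shaft with d_i/d_o = 0.668: τ_max = 16T/(π d_o³ (1−k⁴)), so d_o = [16T/(π τ_allow (1−k⁴))]^(1/3) = [16·273000/(π·1.20×10^8·0.8009)]^(1/3) = 0.2437 m.

244 mm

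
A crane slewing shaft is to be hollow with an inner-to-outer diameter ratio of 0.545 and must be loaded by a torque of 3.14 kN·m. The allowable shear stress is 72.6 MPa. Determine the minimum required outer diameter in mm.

62.3 mm

For a hollow shaft with d_i/d_o = 0.545: τ_max = 16T/(π d_o³ (1−k⁴)), so d_o = [16T/(π τ_allow (1−k⁴))]^(1/3) = [16·3140/(π·7.26×10^7·0.9118)]^(1/3) = 0.06228 m.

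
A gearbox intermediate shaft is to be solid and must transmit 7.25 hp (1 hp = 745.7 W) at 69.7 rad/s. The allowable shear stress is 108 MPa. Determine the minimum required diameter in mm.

15.4 mm

ω = 69.7 rad/s, so T = P/ω = 7.25×745.7 / 69.70 = 77.57 N·m.
For a solid shaft τ_max = 16T/(πd³), so d = (16T/(π τ_allow))^(1/3) = (16·77.57/(π·1.08×10^8))^(1/3) = 0.01541 m.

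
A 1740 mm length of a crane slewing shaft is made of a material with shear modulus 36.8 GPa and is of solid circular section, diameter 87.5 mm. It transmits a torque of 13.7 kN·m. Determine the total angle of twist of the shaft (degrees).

6.45°

J = πd⁴/32 = π(0.0875)⁴/32 = 5.755×10^-6 m⁴.
θ = T·L/(G·J) = 13700 × 1.74 / (36.8×10⁹ × 5.755×10^-6) = 0.1126 rad.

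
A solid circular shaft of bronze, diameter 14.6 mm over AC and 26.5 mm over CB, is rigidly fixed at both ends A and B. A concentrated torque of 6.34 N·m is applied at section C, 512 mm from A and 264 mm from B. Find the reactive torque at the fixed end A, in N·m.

Compatibility: T_A·a/J_AC = T_B·b/J_CB with T_A + T_B = T₀.
J_AC = 4.46×10^-9 m⁴, J_CB = 4.84×10^-8 m⁴, so T_A = T₀·(J_AC/a)/((J_AC/a)+(J_CB/b)) = 0.2875 N·m, T_B = 6.052 N·m.

0.288 N·m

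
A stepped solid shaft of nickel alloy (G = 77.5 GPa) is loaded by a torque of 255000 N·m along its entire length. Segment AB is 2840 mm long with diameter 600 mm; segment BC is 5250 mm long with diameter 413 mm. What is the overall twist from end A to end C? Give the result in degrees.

J_AB = π(0.600)⁴/32 = 0.0127 m⁴; J_BC = π(0.413)⁴/32 = 2.86×10^-3 m⁴.
θ = (T/G)·Σ L_i/J_i = (255000/77.5×10⁹)·(2.84/0.0127 + 5.25/2.86×10^-3) = 6.782×10^-3 rad.

0.389°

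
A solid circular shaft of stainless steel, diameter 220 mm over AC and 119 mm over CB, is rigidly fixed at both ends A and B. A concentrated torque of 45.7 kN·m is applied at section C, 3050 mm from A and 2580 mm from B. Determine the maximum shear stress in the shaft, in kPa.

Compatibility: T_A·a/J_AC = T_B·b/J_CB with T_A + T_B = T₀.
J_AC = 2.30×10^-4 m⁴, J_CB = 1.97×10^-5 m⁴, so T_A = T₀·(J_AC/a)/((J_AC/a)+(J_CB/b)) = 41500 N·m, T_B = 4200 N·m.
τ in each portion: τ_AC = 1.98×10^7 Pa, τ_CB = 1.27×10^7 Pa; maximum is in AC.
τ_max = T_AC·r/J = 41500·0.110/2.30×10^-4 = 1.985×10^7 Pa.

19800 kPa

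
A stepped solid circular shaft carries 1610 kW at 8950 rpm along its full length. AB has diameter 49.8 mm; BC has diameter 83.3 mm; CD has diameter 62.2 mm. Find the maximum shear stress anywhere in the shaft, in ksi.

ω = 2π·8950/60 = 937.2 rad/s, so T = P/ω = 1610×10³ / 937.2 = 1718 N·m.
Under the same torque, τ_max = 16T/(πd³) is largest where d is smallest — segment AB (d = 49.8 mm).
τ_max = 16·1718/(π·(0.0498)³) = 7.084×10^7 Pa.

10.3 ksi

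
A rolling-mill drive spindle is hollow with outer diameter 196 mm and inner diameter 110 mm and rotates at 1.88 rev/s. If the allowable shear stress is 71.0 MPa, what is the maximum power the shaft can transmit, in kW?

1120 kW

J = π(d_o⁴ − d_i⁴)/32 = π(0.196⁴ − 0.110⁴)/32 = 1.305×10^-4 m⁴.
T_max = τ_allow·J/r = 7.10×10^7 × 1.305×10^-4 / 0.0980 = 94550 N·m.
ω = 2π·1.88 = 11.81 rad/s, so P_max = T_max·ω = 1.117×10^6 W.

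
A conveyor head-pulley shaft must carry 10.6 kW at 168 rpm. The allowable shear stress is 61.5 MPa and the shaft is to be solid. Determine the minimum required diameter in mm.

36.8 mm

ω = 2π·168/60 = 17.59 rad/s, so T = P/ω = 10.6×10³ / 17.59 = 602.5 N·m.
For a solid shaft τ_max = 16T/(πd³), so d = (16T/(π τ_allow))^(1/3) = (16·602.5/(π·6.15×10^7))^(1/3) = 0.03681 m.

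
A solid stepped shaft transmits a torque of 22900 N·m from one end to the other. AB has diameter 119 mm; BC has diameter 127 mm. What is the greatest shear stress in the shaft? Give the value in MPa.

Under the same torque, τ_max = 16T/(πd³) is largest where d is smallest — segment AB (d = 119 mm).
τ_max = 16·22900/(π·(0.119)³) = 6.921×10^7 Pa.

69.2 MPa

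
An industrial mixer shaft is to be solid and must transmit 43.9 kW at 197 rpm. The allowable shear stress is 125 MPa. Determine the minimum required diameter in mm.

44.3 mm

ω = 2π·197/60 = 20.63 rad/s, so T = P/ω = 43.9×10³ / 20.63 = 2128 N·m.
For a solid shaft τ_max = 16T/(πd³), so d = (16T/(π τ_allow))^(1/3) = (16·2128/(π·1.25×10^8))^(1/3) = 0.04426 m.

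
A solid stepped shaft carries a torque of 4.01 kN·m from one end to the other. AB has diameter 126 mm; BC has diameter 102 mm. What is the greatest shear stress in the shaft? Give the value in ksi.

2.79 ksi

Under the same torque, τ_max = 16T/(πd³) is largest where d is smallest — segment BC (d = 102 mm).
τ_max = 16·4010/(π·(0.102)³) = 1.924×10^7 Pa.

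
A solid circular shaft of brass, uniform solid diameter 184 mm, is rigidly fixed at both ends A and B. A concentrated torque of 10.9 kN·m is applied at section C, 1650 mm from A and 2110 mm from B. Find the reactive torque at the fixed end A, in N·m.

With uniform GJ and both ends fixed, compatibility θ_AC = θ_CB gives T_A·a = T_B·b, together with T_A + T_B = T₀.
T_A = T₀·b/(a+b) = 10900·2110/3760 = 6117 N·m; T_B = 4783 N·m.

6120 N·m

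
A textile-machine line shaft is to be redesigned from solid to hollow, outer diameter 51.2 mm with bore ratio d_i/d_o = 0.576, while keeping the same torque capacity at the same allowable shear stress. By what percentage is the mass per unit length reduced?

Equal τ_max and T ⇒ the solid shaft needs d_s³ = d_o³(1−k⁴), so d_s = 51.2·(1−0.576⁴)^(1/3) = 49.25 mm.
Area ratio A_h/A_s = d_o²(1−k²)/d_s² = (1−k²)/(1−k⁴)^(2/3) = 0.7222.
Mass saving = 1 − 0.7222 = 27.8 %.

27.8 %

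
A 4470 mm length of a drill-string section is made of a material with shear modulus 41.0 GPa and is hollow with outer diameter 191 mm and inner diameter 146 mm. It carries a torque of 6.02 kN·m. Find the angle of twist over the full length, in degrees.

0.437°

J = π(d_o⁴ − d_i⁴)/32 = π(0.191⁴ − 0.146⁴)/32 = 8.605×10^-5 m⁴.
θ = T·L/(G·J) = 6020 × 4.47 / (41.0×10⁹ × 8.605×10^-5) = 7.627×10^-3 rad.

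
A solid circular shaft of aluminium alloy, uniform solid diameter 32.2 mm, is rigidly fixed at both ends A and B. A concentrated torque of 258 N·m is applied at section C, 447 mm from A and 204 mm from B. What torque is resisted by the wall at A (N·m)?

80.8 N·m

With uniform GJ and both ends fixed, compatibility θ_AC = θ_CB gives T_A·a = T_B·b, together with T_A + T_B = T₀.
T_A = T₀·b/(a+b) = 258.0·204/651.0 = 80.85 N·m; T_B = 177.2 N·m.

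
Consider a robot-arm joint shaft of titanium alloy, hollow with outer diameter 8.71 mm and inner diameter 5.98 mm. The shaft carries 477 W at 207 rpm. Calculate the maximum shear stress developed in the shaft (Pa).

ω = 2π·207/60 = 21.68 rad/s, so T = P/ω = 477 / 21.68 = 22.00 N·m.
J = π(d_o⁴ − d_i⁴)/32 = π(0.00871⁴ − 0.00598⁴)/32 = 4.395×10^-10 m⁴.
τ_max = T·r/J = 22.00 × 0.00436 / 4.395×10^-10 = 2.181×10^8 Pa.

2.18e8 Pa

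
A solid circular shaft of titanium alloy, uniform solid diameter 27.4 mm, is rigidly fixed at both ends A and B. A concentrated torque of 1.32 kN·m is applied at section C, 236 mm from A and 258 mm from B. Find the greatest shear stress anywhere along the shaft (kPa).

With uniform GJ and both ends fixed, compatibility θ_AC = θ_CB gives T_A·a = T_B·b, together with T_A + T_B = T₀.
T_A = T₀·b/(a+b) = 1320·258/494.0 = 689.4 N·m; T_B = 630.6 N·m.
τ in each portion: τ_AC = 1.71×10^8 Pa, τ_CB = 1.56×10^8 Pa; maximum is in AC.
τ_max = T_AC·r/J = 689.4·0.0137/5.53×10^-8 = 1.707×10^8 Pa.

171000 kPa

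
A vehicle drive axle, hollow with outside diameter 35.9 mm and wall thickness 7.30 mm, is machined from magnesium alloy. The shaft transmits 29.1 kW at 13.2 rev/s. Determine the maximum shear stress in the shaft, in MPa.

44.1 MPa

ω = 2π·13.2 = 82.94 rad/s, so T = P/ω = 29.1×10³ / 82.94 = 350.9 N·m.
J = π(d_o⁴ − d_i⁴)/32 = π(0.0359⁴ − 0.0213⁴)/32 = 1.429×10^-7 m⁴.
τ_max = T·r/J = 350.9 × 0.0180 / 1.429×10^-7 = 4.408×10^7 Pa.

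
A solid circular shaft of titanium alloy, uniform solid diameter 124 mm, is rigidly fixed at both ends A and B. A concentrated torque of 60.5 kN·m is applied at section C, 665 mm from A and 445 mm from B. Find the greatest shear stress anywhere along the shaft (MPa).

96.8 MPa

With uniform GJ and both ends fixed, compatibility θ_AC = θ_CB gives T_A·a = T_B·b, together with T_A + T_B = T₀.
T_A = T₀·b/(a+b) = 60500·445/1110 = 24250 N·m; T_B = 36250 N·m.
τ in each portion: τ_AC = 6.48×10^7 Pa, τ_CB = 9.68×10^7 Pa; maximum is in CB.
τ_max = T_CB·r/J = 36250·0.0620/2.32×10^-5 = 9.682×10^7 Pa.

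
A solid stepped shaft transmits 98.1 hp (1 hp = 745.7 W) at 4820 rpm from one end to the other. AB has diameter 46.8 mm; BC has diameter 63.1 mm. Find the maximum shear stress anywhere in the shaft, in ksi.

1.04 ksi

ω = 2π·4820/60 = 504.7 rad/s, so T = P/ω = 98.1×745.7 / 504.7 = 144.9 N·m.
Under the same torque, τ_max = 16T/(πd³) is largest where d is smallest — segment AB (d = 46.8 mm).
τ_max = 16·144.9/(π·(0.0468)³) = 7.201×10^6 Pa.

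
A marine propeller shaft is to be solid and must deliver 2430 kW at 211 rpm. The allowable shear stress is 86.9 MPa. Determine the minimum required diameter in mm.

ω = 2π·211/60 = 22.10 rad/s, so T = P/ω = 2430×10³ / 22.10 = 110000 N·m.
For a solid shaft τ_max = 16T/(πd³), so d = (16T/(π τ_allow))^(1/3) = (16·110000/(π·8.69×10^7))^(1/3) = 0.1861 m.

186 mm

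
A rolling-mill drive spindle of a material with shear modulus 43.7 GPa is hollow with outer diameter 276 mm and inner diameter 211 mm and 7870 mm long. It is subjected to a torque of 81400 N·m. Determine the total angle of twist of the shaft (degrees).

2.24°

J = π(d_o⁴ − d_i⁴)/32 = π(0.276⁴ − 0.211⁴)/32 = 3.751×10^-4 m⁴.
θ = T·L/(G·J) = 81400 × 7.87 / (43.7×10⁹ × 3.751×10^-4) = 0.03908 rad.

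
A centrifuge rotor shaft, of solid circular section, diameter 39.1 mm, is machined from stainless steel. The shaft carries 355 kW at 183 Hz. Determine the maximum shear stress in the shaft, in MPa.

26.3 MPa

ω = 2π·183 = 1150 rad/s, so T = P/ω = 355×10³ / 1150 = 308.7 N·m.
J = πd⁴/32 = π(0.0391)⁴/32 = 2.295×10^-7 m⁴.
τ_max = T·r/J = 308.7 × 0.0196 / 2.295×10^-7 = 2.630×10^7 Pa.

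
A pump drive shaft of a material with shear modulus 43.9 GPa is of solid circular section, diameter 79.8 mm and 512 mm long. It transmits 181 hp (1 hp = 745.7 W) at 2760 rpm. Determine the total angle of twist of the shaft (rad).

ω = 2π·2760/60 = 289.0 rad/s, so T = P/ω = 181×745.7 / 289.0 = 467.0 N·m.
J = πd⁴/32 = π(0.0798)⁴/32 = 3.981×10^-6 m⁴.
θ = T·L/(G·J) = 467.0 × 0.512 / (43.9×10⁹ × 3.981×10^-6) = 1.368×10^-3 rad.

0.00137 rad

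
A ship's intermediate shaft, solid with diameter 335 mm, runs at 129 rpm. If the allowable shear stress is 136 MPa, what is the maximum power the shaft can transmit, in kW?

13600 kW

J = πd⁴/32 = π(0.335)⁴/32 = 1.236×10^-3 m⁴.
T_max = τ_allow·J/r = 1.36×10^8 × 1.236×10^-3 / 0.168 = 1.004e6 N·m.
ω = 2π·129/60 = 13.51 rad/s, so P_max = T_max·ω = 1.356×10^7 W.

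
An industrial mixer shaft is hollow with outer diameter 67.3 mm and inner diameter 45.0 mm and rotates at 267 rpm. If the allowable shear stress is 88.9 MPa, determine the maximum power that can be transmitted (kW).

119 kW

J = π(d_o⁴ − d_i⁴)/32 = π(0.0673⁴ − 0.0450⁴)/32 = 1.611×10^-6 m⁴.
T_max = τ_allow·J/r = 8.89×10^7 × 1.611×10^-6 / 0.0336 = 4257 N·m.
ω = 2π·267/60 = 27.96 rad/s, so P_max = T_max·ω = 1.190×10^5 W.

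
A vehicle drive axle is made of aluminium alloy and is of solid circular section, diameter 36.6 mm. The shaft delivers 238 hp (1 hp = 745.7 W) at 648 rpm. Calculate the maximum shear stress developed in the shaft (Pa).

2.72e8 Pa

ω = 2π·648/60 = 67.86 rad/s, so T = P/ω = 238×745.7 / 67.86 = 2615 N·m.
J = πd⁴/32 = π(0.0366)⁴/32 = 1.762×10^-7 m⁴.
τ_max = T·r/J = 2615 × 0.0183 / 1.762×10^-7 = 2.717×10^8 Pa.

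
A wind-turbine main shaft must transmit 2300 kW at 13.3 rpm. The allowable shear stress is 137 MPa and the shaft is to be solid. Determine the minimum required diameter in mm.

394 mm

ω = 2π·13.3/60 = 1.393 rad/s, so T = P/ω = 2300×10³ / 1.393 = 1.651e6 N·m.
For a solid shaft τ_max = 16T/(πd³), so d = (16T/(π τ_allow))^(1/3) = (16·1.651e6/(π·1.37×10^8))^(1/3) = 0.3945 m.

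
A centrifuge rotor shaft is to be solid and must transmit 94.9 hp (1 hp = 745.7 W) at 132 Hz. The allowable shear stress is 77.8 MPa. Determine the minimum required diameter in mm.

ω = 2π·132 = 829.4 rad/s, so T = P/ω = 94.9×745.7 / 829.4 = 85.33 N·m.
For a solid shaft τ_max = 16T/(πd³), so d = (16T/(π τ_allow))^(1/3) = (16·85.33/(π·7.78×10^7))^(1/3) = 0.01774 m.

17.7 mm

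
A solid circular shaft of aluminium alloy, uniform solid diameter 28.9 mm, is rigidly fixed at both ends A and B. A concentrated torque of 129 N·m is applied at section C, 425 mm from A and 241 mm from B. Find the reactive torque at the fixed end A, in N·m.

46.7 N·m

With uniform GJ and both ends fixed, compatibility θ_AC = θ_CB gives T_A·a = T_B·b, together with T_A + T_B = T₀.
T_A = T₀·b/(a+b) = 129.0·241/666.0 = 46.68 N·m; T_B = 82.32 N·m.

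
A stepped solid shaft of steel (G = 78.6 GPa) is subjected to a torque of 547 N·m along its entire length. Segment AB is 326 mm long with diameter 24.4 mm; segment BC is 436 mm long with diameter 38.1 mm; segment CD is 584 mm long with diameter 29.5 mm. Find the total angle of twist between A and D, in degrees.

7.71°

J_AB = π(0.0244)⁴/32 = 3.48×10^-8 m⁴; J_BC = π(0.0381)⁴/32 = 2.07×10^-7 m⁴; J_CD = π(0.0295)⁴/32 = 7.44×10^-8 m⁴.
θ = (T/G)·Σ L_i/J_i = (547.0/78.6×10⁹)·(0.326/3.48×10^-8 + 0.436/2.07×10^-7 + 0.584/7.44×10^-8) = 0.1345 rad.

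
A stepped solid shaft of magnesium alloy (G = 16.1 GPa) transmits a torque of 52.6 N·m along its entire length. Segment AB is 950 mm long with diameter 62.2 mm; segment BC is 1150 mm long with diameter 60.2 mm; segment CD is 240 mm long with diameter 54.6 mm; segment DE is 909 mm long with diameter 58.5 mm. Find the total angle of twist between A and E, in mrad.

J_AB = π(0.0622)⁴/32 = 1.47×10^-6 m⁴; J_BC = π(0.0602)⁴/32 = 1.29×10^-6 m⁴; J_CD = π(0.0546)⁴/32 = 8.73×10^-7 m⁴; J_DE = π(0.0585)⁴/32 = 1.15×10^-6 m⁴.
θ = (T/G)·Σ L_i/J_i = (52.60/16.1×10⁹)·(0.950/1.47×10^-6 + 1.15/1.29×10^-6 + 0.240/8.73×10^-7 + 0.909/1.15×10^-6) = 8.508×10^-3 rad.

8.51 mrad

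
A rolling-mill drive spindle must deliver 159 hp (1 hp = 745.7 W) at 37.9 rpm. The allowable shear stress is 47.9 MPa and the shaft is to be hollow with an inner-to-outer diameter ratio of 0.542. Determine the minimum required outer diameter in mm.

151 mm

ω = 2π·37.9/60 = 3.969 rad/s, so T = P/ω = 159×745.7 / 3.969 = 29870 N·m.
For a hollow shaft with d_i/d_o = 0.542: τ_max = 16T/(π d_o³ (1−k⁴)), so d_o = [16T/(π τ_allow (1−k⁴))]^(1/3) = [16·29870/(π·4.79×10^7·0.9137)]^(1/3) = 0.1515 m.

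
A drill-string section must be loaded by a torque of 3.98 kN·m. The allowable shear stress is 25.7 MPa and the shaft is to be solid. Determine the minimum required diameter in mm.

For a solid shaft τ_max = 16T/(πd³), so d = (16T/(π τ_allow))^(1/3) = (16·3980/(π·2.57×10^7))^(1/3) = 0.09239 m.

92.4 mm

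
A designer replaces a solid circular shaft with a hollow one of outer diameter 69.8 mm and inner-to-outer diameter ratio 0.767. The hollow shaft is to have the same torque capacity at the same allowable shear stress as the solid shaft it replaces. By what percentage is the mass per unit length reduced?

Equal τ_max and T ⇒ the solid shaft needs d_s³ = d_o³(1−k⁴), so d_s = 69.8·(1−0.767⁴)^(1/3) = 60.58 mm.
Area ratio A_h/A_s = d_o²(1−k²)/d_s² = (1−k²)/(1−k⁴)^(2/3) = 0.5465.
Mass saving = 1 − 0.5465 = 45.4 %.

45.4 %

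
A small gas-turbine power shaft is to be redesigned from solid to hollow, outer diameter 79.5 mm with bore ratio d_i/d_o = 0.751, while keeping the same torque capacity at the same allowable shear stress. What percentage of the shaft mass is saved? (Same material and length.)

Equal τ_max and T ⇒ the solid shaft needs d_s³ = d_o³(1−k⁴), so d_s = 79.5·(1−0.751⁴)^(1/3) = 69.97 mm.
Area ratio A_h/A_s = d_o²(1−k²)/d_s² = (1−k²)/(1−k⁴)^(2/3) = 0.5628.
Mass saving = 1 − 0.5628 = 43.7 %.

43.7 %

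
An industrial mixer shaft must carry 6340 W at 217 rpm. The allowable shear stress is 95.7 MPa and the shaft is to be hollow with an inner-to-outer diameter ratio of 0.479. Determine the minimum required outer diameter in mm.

25.0 mm

ω = 2π·217/60 = 22.72 rad/s, so T = P/ω = 6340 / 22.72 = 279.0 N·m.
For a hollow shaft with d_i/d_o = 0.479: τ_max = 16T/(π d_o³ (1−k⁴)), so d_o = [16T/(π τ_allow (1−k⁴))]^(1/3) = [16·279.0/(π·9.57×10^7·0.9474)]^(1/3) = 0.02503 m.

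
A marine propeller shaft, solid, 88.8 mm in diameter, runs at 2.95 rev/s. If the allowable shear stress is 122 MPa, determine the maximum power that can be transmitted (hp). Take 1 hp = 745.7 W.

417 hp

J = πd⁴/32 = π(0.0888)⁴/32 = 6.105×10^-6 m⁴.
T_max = τ_allow·J/r = 1.22×10^8 × 6.105×10^-6 / 0.0444 = 16770 N·m.
ω = 2π·2.95 = 18.54 rad/s, so P_max = T_max·ω = 3.109×10^5 W.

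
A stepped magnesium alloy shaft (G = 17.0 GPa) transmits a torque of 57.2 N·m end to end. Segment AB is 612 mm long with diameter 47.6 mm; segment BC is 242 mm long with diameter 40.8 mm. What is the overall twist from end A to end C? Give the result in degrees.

0.406°

J_AB = π(0.0476)⁴/32 = 5.04×10^-7 m⁴; J_BC = π(0.0408)⁴/32 = 2.72×10^-7 m⁴.
θ = (T/G)·Σ L_i/J_i = (57.20/17.0×10⁹)·(0.612/5.04×10^-7 + 0.242/2.72×10^-7) = 7.079×10^-3 rad.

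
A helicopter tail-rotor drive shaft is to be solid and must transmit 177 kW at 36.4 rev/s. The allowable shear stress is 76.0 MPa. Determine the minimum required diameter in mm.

37.3 mm

ω = 2π·36.4 = 228.7 rad/s, so T = P/ω = 177×10³ / 228.7 = 773.9 N·m.
For a solid shaft τ_max = 16T/(πd³), so d = (16T/(π τ_allow))^(1/3) = (16·773.9/(π·7.60×10^7))^(1/3) = 0.03729 m.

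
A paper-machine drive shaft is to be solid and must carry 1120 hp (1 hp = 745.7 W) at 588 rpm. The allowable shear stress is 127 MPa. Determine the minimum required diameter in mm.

ω = 2π·588/60 = 61.58 rad/s, so T = P/ω = 1120×745.7 / 61.58 = 13560 N·m.
For a solid shaft τ_max = 16T/(πd³), so d = (16T/(π τ_allow))^(1/3) = (16·13560/(π·1.27×10^8))^(1/3) = 0.08163 m.

81.6 mm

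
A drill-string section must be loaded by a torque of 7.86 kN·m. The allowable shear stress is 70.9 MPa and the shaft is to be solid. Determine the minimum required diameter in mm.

82.7 mm

For a solid shaft τ_max = 16T/(πd³), so d = (16T/(π τ_allow))^(1/3) = (16·7860/(π·7.09×10^7))^(1/3) = 0.08265 m.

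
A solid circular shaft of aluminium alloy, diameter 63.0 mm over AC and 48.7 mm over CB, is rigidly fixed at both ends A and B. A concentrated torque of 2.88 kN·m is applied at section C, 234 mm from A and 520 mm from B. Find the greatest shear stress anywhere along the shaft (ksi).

7.33 ksi

Compatibility: T_A·a/J_AC = T_B·b/J_CB with T_A + T_B = T₀.
J_AC = 1.55×10^-6 m⁴, J_CB = 5.52×10^-7 m⁴, so T_A = T₀·(J_AC/a)/((J_AC/a)+(J_CB/b)) = 2481 N·m, T_B = 398.7 N·m.
τ in each portion: τ_AC = 5.05×10^7 Pa, τ_CB = 1.76×10^7 Pa; maximum is in AC.
τ_max = T_AC·r/J = 2481·0.0315/1.55×10^-6 = 5.054×10^7 Pa.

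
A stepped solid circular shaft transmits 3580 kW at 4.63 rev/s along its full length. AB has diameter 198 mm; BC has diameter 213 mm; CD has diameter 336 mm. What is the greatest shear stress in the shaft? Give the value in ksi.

ω = 2π·4.63 = 29.09 rad/s, so T = P/ω = 3580×10³ / 29.09 = 123100 N·m.
Under the same torque, τ_max = 16T/(πd³) is largest where d is smallest — segment AB (d = 198 mm).
τ_max = 16·123100/(π·(0.198)³) = 8.074×10^7 Pa.

11.7 ksi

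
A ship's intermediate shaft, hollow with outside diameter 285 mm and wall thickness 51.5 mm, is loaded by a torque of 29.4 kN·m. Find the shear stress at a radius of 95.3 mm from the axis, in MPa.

5.19 MPa

J = π(d_o⁴ − d_i⁴)/32 = π(0.285⁴ − 0.182⁴)/32 = 5.400×10^-4 m⁴.
Shear stress varies linearly with radius: τ = T·r/J = 29400 × 0.0953 / 5.400×10^-4 = 5.189×10^6 Pa.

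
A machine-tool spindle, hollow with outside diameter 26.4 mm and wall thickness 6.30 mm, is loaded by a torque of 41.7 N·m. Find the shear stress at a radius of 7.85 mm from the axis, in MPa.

J = π(d_o⁴ − d_i⁴)/32 = π(0.0264⁴ − 0.0138⁴)/32 = 4.413×10^-8 m⁴.
Shear stress varies linearly with radius: τ = T·r/J = 41.70 × 0.00785 / 4.413×10^-8 = 7.418×10^6 Pa.

7.42 MPa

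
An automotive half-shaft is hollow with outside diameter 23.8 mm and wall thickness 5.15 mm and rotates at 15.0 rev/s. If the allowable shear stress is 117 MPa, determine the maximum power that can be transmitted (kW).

26.2 kW

J = π(d_o⁴ − d_i⁴)/32 = π(0.0238⁴ − 0.0135⁴)/32 = 2.824×10^-8 m⁴.
T_max = τ_allow·J/r = 1.17×10^8 × 2.824×10^-8 / 0.0119 = 277.6 N·m.
ω = 2π·15.0 = 94.25 rad/s, so P_max = T_max·ω = 2.617×10^4 W.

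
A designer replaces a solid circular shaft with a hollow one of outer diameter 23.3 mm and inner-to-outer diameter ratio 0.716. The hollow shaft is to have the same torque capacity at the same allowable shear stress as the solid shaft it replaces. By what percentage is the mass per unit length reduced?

40.3 %

Equal τ_max and T ⇒ the solid shaft needs d_s³ = d_o³(1−k⁴), so d_s = 23.3·(1−0.716⁴)^(1/3) = 21.05 mm.
Area ratio A_h/A_s = d_o²(1−k²)/d_s² = (1−k²)/(1−k⁴)^(2/3) = 0.5972.
Mass saving = 1 − 0.5972 = 40.3 %.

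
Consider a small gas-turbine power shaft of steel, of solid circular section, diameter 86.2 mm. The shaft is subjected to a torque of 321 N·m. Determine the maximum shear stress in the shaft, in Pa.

2.55e6 Pa

J = πd⁴/32 = π(0.0862)⁴/32 = 5.420×10^-6 m⁴.
τ_max = T·r/J = 321.0 × 0.0431 / 5.420×10^-6 = 2.552×10^6 Pa.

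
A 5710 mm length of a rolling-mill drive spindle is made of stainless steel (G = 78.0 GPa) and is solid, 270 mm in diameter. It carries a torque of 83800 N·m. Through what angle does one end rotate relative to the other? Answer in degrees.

J = πd⁴/32 = π(0.270)⁴/32 = 5.217×10^-4 m⁴.
θ = T·L/(G·J) = 83800 × 5.71 / (78.0×10⁹ × 5.217×10^-4) = 0.01176 rad.

0.674°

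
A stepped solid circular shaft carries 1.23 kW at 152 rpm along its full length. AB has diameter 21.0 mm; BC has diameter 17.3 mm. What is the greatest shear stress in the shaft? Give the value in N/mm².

ω = 2π·152/60 = 15.92 rad/s, so T = P/ω = 1.23×10³ / 15.92 = 77.27 N·m.
Under the same torque, τ_max = 16T/(πd³) is largest where d is smallest — segment BC (d = 17.3 mm).
τ_max = 16·77.27/(π·(0.0173)³) = 7.601×10^7 Pa.

76.0 N/mm²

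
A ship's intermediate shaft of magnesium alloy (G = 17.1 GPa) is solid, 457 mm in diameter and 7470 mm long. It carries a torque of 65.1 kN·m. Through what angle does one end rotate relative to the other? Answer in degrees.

0.381°

J = πd⁴/32 = π(0.457)⁴/32 = 4.282×10^-3 m⁴.
θ = T·L/(G·J) = 65100 × 7.47 / (17.1×10⁹ × 4.282×10^-3) = 6.641×10^-3 rad.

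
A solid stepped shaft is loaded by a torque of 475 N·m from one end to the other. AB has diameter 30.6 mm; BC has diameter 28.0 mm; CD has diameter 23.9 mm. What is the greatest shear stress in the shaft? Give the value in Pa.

Under the same torque, τ_max = 16T/(πd³) is largest where d is smallest — segment CD (d = 23.9 mm).
τ_max = 16·475.0/(π·(0.0239)³) = 1.772×10^8 Pa.

1.77e8 Pa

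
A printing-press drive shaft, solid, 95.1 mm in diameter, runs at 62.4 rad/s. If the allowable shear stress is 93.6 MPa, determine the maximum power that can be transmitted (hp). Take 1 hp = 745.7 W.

J = πd⁴/32 = π(0.0951)⁴/32 = 8.030×10^-6 m⁴.
T_max = τ_allow·J/r = 9.36×10^7 × 8.030×10^-6 / 0.0475 = 15810 N·m.
ω = 62.4 rad/s, so P_max = T_max·ω = 9.864×10^5 W.

1320 hp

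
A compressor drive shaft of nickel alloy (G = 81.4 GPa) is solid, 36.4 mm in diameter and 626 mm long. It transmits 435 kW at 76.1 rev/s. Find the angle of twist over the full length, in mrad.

ω = 2π·76.1 = 478.2 rad/s, so T = P/ω = 435×10³ / 478.2 = 909.8 N·m.
J = πd⁴/32 = π(0.0364)⁴/32 = 1.723×10^-7 m⁴.
θ = T·L/(G·J) = 909.8 × 0.626 / (81.4×10⁹ × 1.723×10^-7) = 0.04059 rad.

40.6 mrad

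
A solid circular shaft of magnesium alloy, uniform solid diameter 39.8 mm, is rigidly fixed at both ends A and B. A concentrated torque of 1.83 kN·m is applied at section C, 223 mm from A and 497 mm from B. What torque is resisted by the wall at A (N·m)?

1260 N·m

With uniform GJ and both ends fixed, compatibility θ_AC = θ_CB gives T_A·a = T_B·b, together with T_A + T_B = T₀.
T_A = T₀·b/(a+b) = 1830·497/720.0 = 1263 N·m; T_B = 566.8 N·m.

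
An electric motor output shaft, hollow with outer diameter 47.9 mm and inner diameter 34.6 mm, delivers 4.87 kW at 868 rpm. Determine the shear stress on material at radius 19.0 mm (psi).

393 psi

ω = 2π·868/60 = 90.90 rad/s, so T = P/ω = 4.87×10³ / 90.90 = 53.58 N·m.
J = π(d_o⁴ − d_i⁴)/32 = π(0.0479⁴ − 0.0346⁴)/32 = 3.761×10^-7 m⁴.
Shear stress varies linearly with radius: τ = T·r/J = 53.58 × 0.0190 / 3.761×10^-7 = 2.706×10^6 Pa.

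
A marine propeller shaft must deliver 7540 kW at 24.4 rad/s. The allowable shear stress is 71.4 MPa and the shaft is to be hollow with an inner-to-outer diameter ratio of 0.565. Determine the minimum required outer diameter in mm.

291 mm

ω = 24.4 rad/s, so T = P/ω = 7540×10³ / 24.40 = 309000 N·m.
For a hollow shaft with d_i/d_o = 0.565: τ_max = 16T/(π d_o³ (1−k⁴)), so d_o = [16T/(π τ_allow (1−k⁴))]^(1/3) = [16·309000/(π·7.14×10^7·0.8981)]^(1/3) = 0.2906 m.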